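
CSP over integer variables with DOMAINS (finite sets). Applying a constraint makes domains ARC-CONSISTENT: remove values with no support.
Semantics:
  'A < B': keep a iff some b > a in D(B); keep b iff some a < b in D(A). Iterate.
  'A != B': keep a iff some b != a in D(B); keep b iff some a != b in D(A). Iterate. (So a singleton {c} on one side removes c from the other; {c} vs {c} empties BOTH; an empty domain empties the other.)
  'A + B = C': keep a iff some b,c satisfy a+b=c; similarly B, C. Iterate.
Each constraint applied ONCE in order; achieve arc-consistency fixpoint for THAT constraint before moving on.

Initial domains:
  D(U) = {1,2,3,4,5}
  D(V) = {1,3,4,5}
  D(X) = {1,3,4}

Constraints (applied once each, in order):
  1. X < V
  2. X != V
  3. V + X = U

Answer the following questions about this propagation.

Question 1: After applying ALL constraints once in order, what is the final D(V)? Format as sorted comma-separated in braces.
Constraint 1 (X < V) on D(X)={1,3,4} D(V)={1,3,4,5}: V {1,3,4,5}->{3,4,5}
Constraint 2 (X != V) on D(X)={1,3,4} D(V)={3,4,5}: no change
Constraint 3 (V + X = U) on D(V)={3,4,5} D(X)={1,3,4} D(U)={1,2,3,4,5}: V {3,4,5}->{3,4}; X {1,3,4}->{1}; U {1,2,3,4,5}->{4,5}
So after all 3 constraints: D(V) = {3,4}

Answer: {3,4}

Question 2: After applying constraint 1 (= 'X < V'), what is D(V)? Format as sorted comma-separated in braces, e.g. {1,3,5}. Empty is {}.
Answer: {3,4,5}

Derivation:
Constraint 1 (X < V) on D(X)={1,3,4} D(V)={1,3,4,5}: V {1,3,4,5}->{3,4,5}
So after constraint 1: D(V) = {3,4,5}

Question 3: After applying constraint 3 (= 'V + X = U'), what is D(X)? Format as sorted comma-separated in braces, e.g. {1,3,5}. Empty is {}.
Constraint 1 (X < V) on D(X)={1,3,4} D(V)={1,3,4,5}: V {1,3,4,5}->{3,4,5}
Constraint 2 (X != V) on D(X)={1,3,4} D(V)={3,4,5}: no change
Constraint 3 (V + X = U) on D(V)={3,4,5} D(X)={1,3,4} D(U)={1,2,3,4,5}: V {3,4,5}->{3,4}; X {1,3,4}->{1}; U {1,2,3,4,5}->{4,5}
So after constraint 3: D(X) = {1}

Answer: {1}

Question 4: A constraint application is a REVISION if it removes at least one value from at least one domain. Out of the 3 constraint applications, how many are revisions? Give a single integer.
Constraint 1 (X < V) on D(X)={1,3,4} D(V)={1,3,4,5}: V {1,3,4,5}->{3,4,5} => REVISION
Constraint 2 (X != V) on D(X)={1,3,4} D(V)={3,4,5}: no change => not a revision
Constraint 3 (V + X = U) on D(V)={3,4,5} D(X)={1,3,4} D(U)={1,2,3,4,5}: V {3,4,5}->{3,4}; X {1,3,4}->{1}; U {1,2,3,4,5}->{4,5} => REVISION
Total revisions = 2

Answer: 2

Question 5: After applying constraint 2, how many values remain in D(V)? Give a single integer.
Constraint 1 (X < V) on D(X)={1,3,4} D(V)={1,3,4,5}: V {1,3,4,5}->{3,4,5}
Constraint 2 (X != V) on D(X)={1,3,4} D(V)={3,4,5}: no change
So after constraint 2: D(V)={3,4,5}, size = 3

Answer: 3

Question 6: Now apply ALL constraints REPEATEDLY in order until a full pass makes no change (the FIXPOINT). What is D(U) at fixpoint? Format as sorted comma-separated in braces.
pass 0 (initial): D(U)={1,2,3,4,5}
pass 1: U {1,2,3,4,5}->{4,5}; V {1,3,4,5}->{3,4}; X {1,3,4}->{1}
pass 2: no change
Fixpoint after 2 passes: D(U) = {4,5}

Answer: {4,5}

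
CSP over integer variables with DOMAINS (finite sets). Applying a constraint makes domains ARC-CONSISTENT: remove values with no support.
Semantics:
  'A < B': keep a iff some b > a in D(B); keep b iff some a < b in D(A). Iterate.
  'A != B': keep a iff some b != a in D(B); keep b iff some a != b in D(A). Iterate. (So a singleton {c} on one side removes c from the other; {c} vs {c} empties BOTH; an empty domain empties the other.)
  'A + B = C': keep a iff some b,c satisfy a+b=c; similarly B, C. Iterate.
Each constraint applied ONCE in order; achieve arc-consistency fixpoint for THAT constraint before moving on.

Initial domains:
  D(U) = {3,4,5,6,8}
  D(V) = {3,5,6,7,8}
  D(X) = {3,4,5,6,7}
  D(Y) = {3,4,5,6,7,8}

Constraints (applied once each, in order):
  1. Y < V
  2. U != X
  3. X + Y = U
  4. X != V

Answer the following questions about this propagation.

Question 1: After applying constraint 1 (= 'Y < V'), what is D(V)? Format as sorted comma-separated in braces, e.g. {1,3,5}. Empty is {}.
Answer: {5,6,7,8}

Derivation:
Constraint 1 (Y < V) on D(Y)={3,4,5,6,7,8} D(V)={3,5,6,7,8}: Y {3,4,5,6,7,8}->{3,4,5,6,7}; V {3,5,6,7,8}->{5,6,7,8}
So after constraint 1: D(V) = {5,6,7,8}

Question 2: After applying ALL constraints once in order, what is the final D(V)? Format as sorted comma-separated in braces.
Constraint 1 (Y < V) on D(Y)={3,4,5,6,7,8} D(V)={3,5,6,7,8}: Y {3,4,5,6,7,8}->{3,4,5,6,7}; V {3,5,6,7,8}->{5,6,7,8}
Constraint 2 (U != X) on D(U)={3,4,5,6,8} D(X)={3,4,5,6,7}: no change
Constraint 3 (X + Y = U) on D(X)={3,4,5,6,7} D(Y)={3,4,5,6,7} D(U)={3,4,5,6,8}: X {3,4,5,6,7}->{3,4,5}; Y {3,4,5,6,7}->{3,4,5}; U {3,4,5,6,8}->{6,8}
Constraint 4 (X != V) on D(X)={3,4,5} D(V)={5,6,7,8}: no change
So after all 4 constraints: D(V) = {5,6,7,8}

Answer: {5,6,7,8}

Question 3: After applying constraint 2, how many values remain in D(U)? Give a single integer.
Answer: 5

Derivation:
Constraint 1 (Y < V) on D(Y)={3,4,5,6,7,8} D(V)={3,5,6,7,8}: Y {3,4,5,6,7,8}->{3,4,5,6,7}; V {3,5,6,7,8}->{5,6,7,8}
Constraint 2 (U != X) on D(U)={3,4,5,6,8} D(X)={3,4,5,6,7}: no change
So after constraint 2: D(U)={3,4,5,6,8}, size = 5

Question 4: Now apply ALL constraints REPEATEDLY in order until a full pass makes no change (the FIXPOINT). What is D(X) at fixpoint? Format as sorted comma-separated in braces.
Answer: {3,4,5}

Derivation:
pass 0 (initial): D(X)={3,4,5,6,7}
pass 1: U {3,4,5,6,8}->{6,8}; V {3,5,6,7,8}->{5,6,7,8}; X {3,4,5,6,7}->{3,4,5}; Y {3,4,5,6,7,8}->{3,4,5}
pass 2: no change
Fixpoint after 2 passes: D(X) = {3,4,5}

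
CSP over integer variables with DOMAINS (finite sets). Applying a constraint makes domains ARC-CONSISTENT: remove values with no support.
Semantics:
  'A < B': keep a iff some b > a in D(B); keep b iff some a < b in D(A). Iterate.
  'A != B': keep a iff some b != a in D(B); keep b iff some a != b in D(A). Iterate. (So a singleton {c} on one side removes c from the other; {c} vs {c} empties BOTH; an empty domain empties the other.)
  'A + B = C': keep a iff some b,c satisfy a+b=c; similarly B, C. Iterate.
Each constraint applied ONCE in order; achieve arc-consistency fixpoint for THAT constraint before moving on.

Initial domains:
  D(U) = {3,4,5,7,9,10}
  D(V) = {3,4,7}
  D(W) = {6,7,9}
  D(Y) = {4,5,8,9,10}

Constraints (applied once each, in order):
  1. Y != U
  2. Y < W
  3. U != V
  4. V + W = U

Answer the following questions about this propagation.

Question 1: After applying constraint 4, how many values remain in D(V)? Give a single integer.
Answer: 2

Derivation:
Constraint 1 (Y != U) on D(Y)={4,5,8,9,10} D(U)={3,4,5,7,9,10}: no change
Constraint 2 (Y < W) on D(Y)={4,5,8,9,10} D(W)={6,7,9}: Y {4,5,8,9,10}->{4,5,8}
Constraint 3 (U != V) on D(U)={3,4,5,7,9,10} D(V)={3,4,7}: no change
Constraint 4 (V + W = U) on D(V)={3,4,7} D(W)={6,7,9} D(U)={3,4,5,7,9,10}: V {3,4,7}->{3,4}; W {6,7,9}->{6,7}; U {3,4,5,7,9,10}->{9,10}
So after constraint 4: D(V)={3,4}, size = 2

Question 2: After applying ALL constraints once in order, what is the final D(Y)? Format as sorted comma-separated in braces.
Answer: {4,5,8}

Derivation:
Constraint 1 (Y != U) on D(Y)={4,5,8,9,10} D(U)={3,4,5,7,9,10}: no change
Constraint 2 (Y < W) on D(Y)={4,5,8,9,10} D(W)={6,7,9}: Y {4,5,8,9,10}->{4,5,8}
Constraint 3 (U != V) on D(U)={3,4,5,7,9,10} D(V)={3,4,7}: no change
Constraint 4 (V + W = U) on D(V)={3,4,7} D(W)={6,7,9} D(U)={3,4,5,7,9,10}: V {3,4,7}->{3,4}; W {6,7,9}->{6,7}; U {3,4,5,7,9,10}->{9,10}
So after all 4 constraints: D(Y) = {4,5,8}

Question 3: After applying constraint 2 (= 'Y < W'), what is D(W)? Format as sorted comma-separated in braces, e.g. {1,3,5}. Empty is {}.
Answer: {6,7,9}

Derivation:
Constraint 1 (Y != U) on D(Y)={4,5,8,9,10} D(U)={3,4,5,7,9,10}: no change
Constraint 2 (Y < W) on D(Y)={4,5,8,9,10} D(W)={6,7,9}: Y {4,5,8,9,10}->{4,5,8}
So after constraint 2: D(W) = {6,7,9}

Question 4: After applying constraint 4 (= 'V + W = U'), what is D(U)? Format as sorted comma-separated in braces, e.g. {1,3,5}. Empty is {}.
Answer: {9,10}

Derivation:
Constraint 1 (Y != U) on D(Y)={4,5,8,9,10} D(U)={3,4,5,7,9,10}: no change
Constraint 2 (Y < W) on D(Y)={4,5,8,9,10} D(W)={6,7,9}: Y {4,5,8,9,10}->{4,5,8}
Constraint 3 (U != V) on D(U)={3,4,5,7,9,10} D(V)={3,4,7}: no change
Constraint 4 (V + W = U) on D(V)={3,4,7} D(W)={6,7,9} D(U)={3,4,5,7,9,10}: V {3,4,7}->{3,4}; W {6,7,9}->{6,7}; U {3,4,5,7,9,10}->{9,10}
So after constraint 4: D(U) = {9,10}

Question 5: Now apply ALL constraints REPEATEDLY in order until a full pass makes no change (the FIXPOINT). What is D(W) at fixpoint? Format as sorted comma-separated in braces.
pass 0 (initial): D(W)={6,7,9}
pass 1: U {3,4,5,7,9,10}->{9,10}; V {3,4,7}->{3,4}; W {6,7,9}->{6,7}; Y {4,5,8,9,10}->{4,5,8}
pass 2: Y {4,5,8}->{4,5}
pass 3: no change
Fixpoint after 3 passes: D(W) = {6,7}

Answer: {6,7}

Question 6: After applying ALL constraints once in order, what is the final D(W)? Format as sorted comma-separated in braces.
Answer: {6,7}

Derivation:
Constraint 1 (Y != U) on D(Y)={4,5,8,9,10} D(U)={3,4,5,7,9,10}: no change
Constraint 2 (Y < W) on D(Y)={4,5,8,9,10} D(W)={6,7,9}: Y {4,5,8,9,10}->{4,5,8}
Constraint 3 (U != V) on D(U)={3,4,5,7,9,10} D(V)={3,4,7}: no change
Constraint 4 (V + W = U) on D(V)={3,4,7} D(W)={6,7,9} D(U)={3,4,5,7,9,10}: V {3,4,7}->{3,4}; W {6,7,9}->{6,7}; U {3,4,5,7,9,10}->{9,10}
So after all 4 constraints: D(W) = {6,7}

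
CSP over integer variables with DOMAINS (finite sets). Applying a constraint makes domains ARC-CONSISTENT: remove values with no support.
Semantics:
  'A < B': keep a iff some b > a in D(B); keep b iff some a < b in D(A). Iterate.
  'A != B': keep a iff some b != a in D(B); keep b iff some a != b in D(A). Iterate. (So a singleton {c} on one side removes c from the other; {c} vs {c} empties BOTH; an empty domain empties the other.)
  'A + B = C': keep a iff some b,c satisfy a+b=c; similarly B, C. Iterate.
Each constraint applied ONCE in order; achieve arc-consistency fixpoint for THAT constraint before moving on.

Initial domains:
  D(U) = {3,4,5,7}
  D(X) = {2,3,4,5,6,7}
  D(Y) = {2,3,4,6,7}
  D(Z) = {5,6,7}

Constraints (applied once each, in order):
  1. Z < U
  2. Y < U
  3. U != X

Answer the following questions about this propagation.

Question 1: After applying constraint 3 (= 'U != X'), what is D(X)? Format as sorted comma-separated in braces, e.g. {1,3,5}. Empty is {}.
Constraint 1 (Z < U) on D(Z)={5,6,7} D(U)={3,4,5,7}: Z {5,6,7}->{5,6}; U {3,4,5,7}->{7}
Constraint 2 (Y < U) on D(Y)={2,3,4,6,7} D(U)={7}: Y {2,3,4,6,7}->{2,3,4,6}
Constraint 3 (U != X) on D(U)={7} D(X)={2,3,4,5,6,7}: X {2,3,4,5,6,7}->{2,3,4,5,6}
So after constraint 3: D(X) = {2,3,4,5,6}

Answer: {2,3,4,5,6}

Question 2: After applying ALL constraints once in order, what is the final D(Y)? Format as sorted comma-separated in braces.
Constraint 1 (Z < U) on D(Z)={5,6,7} D(U)={3,4,5,7}: Z {5,6,7}->{5,6}; U {3,4,5,7}->{7}
Constraint 2 (Y < U) on D(Y)={2,3,4,6,7} D(U)={7}: Y {2,3,4,6,7}->{2,3,4,6}
Constraint 3 (U != X) on D(U)={7} D(X)={2,3,4,5,6,7}: X {2,3,4,5,6,7}->{2,3,4,5,6}
So after all 3 constraints: D(Y) = {2,3,4,6}

Answer: {2,3,4,6}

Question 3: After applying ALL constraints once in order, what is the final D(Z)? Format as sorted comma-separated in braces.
Constraint 1 (Z < U) on D(Z)={5,6,7} D(U)={3,4,5,7}: Z {5,6,7}->{5,6}; U {3,4,5,7}->{7}
Constraint 2 (Y < U) on D(Y)={2,3,4,6,7} D(U)={7}: Y {2,3,4,6,7}->{2,3,4,6}
Constraint 3 (U != X) on D(U)={7} D(X)={2,3,4,5,6,7}: X {2,3,4,5,6,7}->{2,3,4,5,6}
So after all 3 constraints: D(Z) = {5,6}

Answer: {5,6}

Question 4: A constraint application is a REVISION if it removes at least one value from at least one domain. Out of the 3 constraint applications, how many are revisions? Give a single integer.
Answer: 3

Derivation:
Constraint 1 (Z < U) on D(Z)={5,6,7} D(U)={3,4,5,7}: Z {5,6,7}->{5,6}; U {3,4,5,7}->{7} => REVISION
Constraint 2 (Y < U) on D(Y)={2,3,4,6,7} D(U)={7}: Y {2,3,4,6,7}->{2,3,4,6} => REVISION
Constraint 3 (U != X) on D(U)={7} D(X)={2,3,4,5,6,7}: X {2,3,4,5,6,7}->{2,3,4,5,6} => REVISION
Total revisions = 3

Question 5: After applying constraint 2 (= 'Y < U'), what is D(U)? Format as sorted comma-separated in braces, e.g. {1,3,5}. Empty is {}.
Answer: {7}

Derivation:
Constraint 1 (Z < U) on D(Z)={5,6,7} D(U)={3,4,5,7}: Z {5,6,7}->{5,6}; U {3,4,5,7}->{7}
Constraint 2 (Y < U) on D(Y)={2,3,4,6,7} D(U)={7}: Y {2,3,4,6,7}->{2,3,4,6}
So after constraint 2: D(U) = {7}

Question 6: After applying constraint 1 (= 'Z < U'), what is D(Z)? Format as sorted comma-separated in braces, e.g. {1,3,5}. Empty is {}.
Constraint 1 (Z < U) on D(Z)={5,6,7} D(U)={3,4,5,7}: Z {5,6,7}->{5,6}; U {3,4,5,7}->{7}
So after constraint 1: D(Z) = {5,6}

Answer: {5,6}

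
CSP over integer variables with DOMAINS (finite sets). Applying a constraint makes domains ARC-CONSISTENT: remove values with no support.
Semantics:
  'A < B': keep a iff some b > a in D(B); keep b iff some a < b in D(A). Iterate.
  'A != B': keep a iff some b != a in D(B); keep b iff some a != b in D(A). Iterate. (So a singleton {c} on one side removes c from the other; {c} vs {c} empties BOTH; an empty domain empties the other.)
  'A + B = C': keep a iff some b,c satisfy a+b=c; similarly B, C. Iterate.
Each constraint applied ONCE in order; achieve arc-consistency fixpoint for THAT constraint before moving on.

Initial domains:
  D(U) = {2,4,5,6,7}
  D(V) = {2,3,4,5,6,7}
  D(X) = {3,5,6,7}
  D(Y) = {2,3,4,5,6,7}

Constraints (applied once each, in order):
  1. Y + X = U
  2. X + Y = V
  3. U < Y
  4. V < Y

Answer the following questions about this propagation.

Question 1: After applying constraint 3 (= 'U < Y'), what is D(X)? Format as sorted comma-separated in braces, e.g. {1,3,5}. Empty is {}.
Constraint 1 (Y + X = U) on D(Y)={2,3,4,5,6,7} D(X)={3,5,6,7} D(U)={2,4,5,6,7}: Y {2,3,4,5,6,7}->{2,3,4}; X {3,5,6,7}->{3,5}; U {2,4,5,6,7}->{5,6,7}
Constraint 2 (X + Y = V) on D(X)={3,5} D(Y)={2,3,4} D(V)={2,3,4,5,6,7}: V {2,3,4,5,6,7}->{5,6,7}
Constraint 3 (U < Y) on D(U)={5,6,7} D(Y)={2,3,4}: U {5,6,7}->{}; Y {2,3,4}->{}
So after constraint 3: D(X) = {3,5}

Answer: {3,5}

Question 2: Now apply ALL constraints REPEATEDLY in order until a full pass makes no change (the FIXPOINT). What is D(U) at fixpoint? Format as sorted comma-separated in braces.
pass 0 (initial): D(U)={2,4,5,6,7}
pass 1: U {2,4,5,6,7}->{}; V {2,3,4,5,6,7}->{}; X {3,5,6,7}->{3,5}; Y {2,3,4,5,6,7}->{}
pass 2: X {3,5}->{}
pass 3: no change
Fixpoint after 3 passes: D(U) = {}

Answer: {}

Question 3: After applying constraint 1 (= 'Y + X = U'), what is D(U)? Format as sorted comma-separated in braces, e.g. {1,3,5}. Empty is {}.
Answer: {5,6,7}

Derivation:
Constraint 1 (Y + X = U) on D(Y)={2,3,4,5,6,7} D(X)={3,5,6,7} D(U)={2,4,5,6,7}: Y {2,3,4,5,6,7}->{2,3,4}; X {3,5,6,7}->{3,5}; U {2,4,5,6,7}->{5,6,7}
So after constraint 1: D(U) = {5,6,7}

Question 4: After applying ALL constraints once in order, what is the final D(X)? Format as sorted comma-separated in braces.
Answer: {3,5}

Derivation:
Constraint 1 (Y + X = U) on D(Y)={2,3,4,5,6,7} D(X)={3,5,6,7} D(U)={2,4,5,6,7}: Y {2,3,4,5,6,7}->{2,3,4}; X {3,5,6,7}->{3,5}; U {2,4,5,6,7}->{5,6,7}
Constraint 2 (X + Y = V) on D(X)={3,5} D(Y)={2,3,4} D(V)={2,3,4,5,6,7}: V {2,3,4,5,6,7}->{5,6,7}
Constraint 3 (U < Y) on D(U)={5,6,7} D(Y)={2,3,4}: U {5,6,7}->{}; Y {2,3,4}->{}
Constraint 4 (V < Y) on D(V)={5,6,7} D(Y)={}: V {5,6,7}->{}
So after all 4 constraints: D(X) = {3,5}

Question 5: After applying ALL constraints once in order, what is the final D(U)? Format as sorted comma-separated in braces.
Constraint 1 (Y + X = U) on D(Y)={2,3,4,5,6,7} D(X)={3,5,6,7} D(U)={2,4,5,6,7}: Y {2,3,4,5,6,7}->{2,3,4}; X {3,5,6,7}->{3,5}; U {2,4,5,6,7}->{5,6,7}
Constraint 2 (X + Y = V) on D(X)={3,5} D(Y)={2,3,4} D(V)={2,3,4,5,6,7}: V {2,3,4,5,6,7}->{5,6,7}
Constraint 3 (U < Y) on D(U)={5,6,7} D(Y)={2,3,4}: U {5,6,7}->{}; Y {2,3,4}->{}
Constraint 4 (V < Y) on D(V)={5,6,7} D(Y)={}: V {5,6,7}->{}
So after all 4 constraints: D(U) = {}

Answer: {}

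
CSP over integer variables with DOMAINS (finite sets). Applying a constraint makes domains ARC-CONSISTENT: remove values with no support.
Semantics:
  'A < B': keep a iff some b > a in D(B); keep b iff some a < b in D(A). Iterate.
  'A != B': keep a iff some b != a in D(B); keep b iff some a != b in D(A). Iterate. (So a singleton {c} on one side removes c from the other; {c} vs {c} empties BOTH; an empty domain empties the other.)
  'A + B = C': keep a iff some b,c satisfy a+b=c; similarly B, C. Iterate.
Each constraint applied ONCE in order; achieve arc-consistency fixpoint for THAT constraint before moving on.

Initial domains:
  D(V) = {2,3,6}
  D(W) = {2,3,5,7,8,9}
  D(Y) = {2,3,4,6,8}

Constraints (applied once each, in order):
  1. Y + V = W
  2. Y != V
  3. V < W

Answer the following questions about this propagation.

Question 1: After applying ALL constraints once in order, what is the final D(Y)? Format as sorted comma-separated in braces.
Constraint 1 (Y + V = W) on D(Y)={2,3,4,6,8} D(V)={2,3,6} D(W)={2,3,5,7,8,9}: Y {2,3,4,6,8}->{2,3,4,6}; W {2,3,5,7,8,9}->{5,7,8,9}
Constraint 2 (Y != V) on D(Y)={2,3,4,6} D(V)={2,3,6}: no change
Constraint 3 (V < W) on D(V)={2,3,6} D(W)={5,7,8,9}: no change
So after all 3 constraints: D(Y) = {2,3,4,6}

Answer: {2,3,4,6}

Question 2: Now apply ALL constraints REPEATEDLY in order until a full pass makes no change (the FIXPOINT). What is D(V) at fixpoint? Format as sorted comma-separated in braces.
pass 0 (initial): D(V)={2,3,6}
pass 1: W {2,3,5,7,8,9}->{5,7,8,9}; Y {2,3,4,6,8}->{2,3,4,6}
pass 2: no change
Fixpoint after 2 passes: D(V) = {2,3,6}

Answer: {2,3,6}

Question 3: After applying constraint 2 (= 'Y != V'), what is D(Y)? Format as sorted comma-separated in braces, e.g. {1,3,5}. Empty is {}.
Answer: {2,3,4,6}

Derivation:
Constraint 1 (Y + V = W) on D(Y)={2,3,4,6,8} D(V)={2,3,6} D(W)={2,3,5,7,8,9}: Y {2,3,4,6,8}->{2,3,4,6}; W {2,3,5,7,8,9}->{5,7,8,9}
Constraint 2 (Y != V) on D(Y)={2,3,4,6} D(V)={2,3,6}: no change
So after constraint 2: D(Y) = {2,3,4,6}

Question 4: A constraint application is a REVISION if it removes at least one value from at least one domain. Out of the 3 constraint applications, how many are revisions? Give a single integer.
Answer: 1

Derivation:
Constraint 1 (Y + V = W) on D(Y)={2,3,4,6,8} D(V)={2,3,6} D(W)={2,3,5,7,8,9}: Y {2,3,4,6,8}->{2,3,4,6}; W {2,3,5,7,8,9}->{5,7,8,9} => REVISION
Constraint 2 (Y != V) on D(Y)={2,3,4,6} D(V)={2,3,6}: no change => not a revision
Constraint 3 (V < W) on D(V)={2,3,6} D(W)={5,7,8,9}: no change => not a revision
Total revisions = 1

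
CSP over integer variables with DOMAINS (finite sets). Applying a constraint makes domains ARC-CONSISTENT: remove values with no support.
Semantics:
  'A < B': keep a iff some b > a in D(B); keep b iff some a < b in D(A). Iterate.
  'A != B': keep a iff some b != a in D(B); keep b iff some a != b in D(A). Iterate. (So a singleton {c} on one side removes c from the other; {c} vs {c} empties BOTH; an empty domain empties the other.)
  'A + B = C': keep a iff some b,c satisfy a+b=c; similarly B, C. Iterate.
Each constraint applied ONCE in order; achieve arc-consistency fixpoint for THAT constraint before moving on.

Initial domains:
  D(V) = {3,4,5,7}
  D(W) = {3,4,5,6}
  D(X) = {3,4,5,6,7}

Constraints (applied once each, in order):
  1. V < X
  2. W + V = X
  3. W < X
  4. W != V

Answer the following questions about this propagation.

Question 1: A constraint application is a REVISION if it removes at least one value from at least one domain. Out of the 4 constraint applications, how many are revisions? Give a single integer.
Constraint 1 (V < X) on D(V)={3,4,5,7} D(X)={3,4,5,6,7}: V {3,4,5,7}->{3,4,5}; X {3,4,5,6,7}->{4,5,6,7} => REVISION
Constraint 2 (W + V = X) on D(W)={3,4,5,6} D(V)={3,4,5} D(X)={4,5,6,7}: W {3,4,5,6}->{3,4}; V {3,4,5}->{3,4}; X {4,5,6,7}->{6,7} => REVISION
Constraint 3 (W < X) on D(W)={3,4} D(X)={6,7}: no change => not a revision
Constraint 4 (W != V) on D(W)={3,4} D(V)={3,4}: no change => not a revision
Total revisions = 2

Answer: 2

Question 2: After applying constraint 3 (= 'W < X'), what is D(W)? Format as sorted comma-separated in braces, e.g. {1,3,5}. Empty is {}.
Answer: {3,4}

Derivation:
Constraint 1 (V < X) on D(V)={3,4,5,7} D(X)={3,4,5,6,7}: V {3,4,5,7}->{3,4,5}; X {3,4,5,6,7}->{4,5,6,7}
Constraint 2 (W + V = X) on D(W)={3,4,5,6} D(V)={3,4,5} D(X)={4,5,6,7}: W {3,4,5,6}->{3,4}; V {3,4,5}->{3,4}; X {4,5,6,7}->{6,7}
Constraint 3 (W < X) on D(W)={3,4} D(X)={6,7}: no change
So after constraint 3: D(W) = {3,4}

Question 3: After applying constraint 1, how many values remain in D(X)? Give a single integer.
Constraint 1 (V < X) on D(V)={3,4,5,7} D(X)={3,4,5,6,7}: V {3,4,5,7}->{3,4,5}; X {3,4,5,6,7}->{4,5,6,7}
So after constraint 1: D(X)={4,5,6,7}, size = 4

Answer: 4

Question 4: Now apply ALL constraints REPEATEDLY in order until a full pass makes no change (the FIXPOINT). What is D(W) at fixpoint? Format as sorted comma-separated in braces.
pass 0 (initial): D(W)={3,4,5,6}
pass 1: V {3,4,5,7}->{3,4}; W {3,4,5,6}->{3,4}; X {3,4,5,6,7}->{6,7}
pass 2: no change
Fixpoint after 2 passes: D(W) = {3,4}

Answer: {3,4}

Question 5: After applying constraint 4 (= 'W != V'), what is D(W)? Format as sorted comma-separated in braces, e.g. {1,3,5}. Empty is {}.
Answer: {3,4}

Derivation:
Constraint 1 (V < X) on D(V)={3,4,5,7} D(X)={3,4,5,6,7}: V {3,4,5,7}->{3,4,5}; X {3,4,5,6,7}->{4,5,6,7}
Constraint 2 (W + V = X) on D(W)={3,4,5,6} D(V)={3,4,5} D(X)={4,5,6,7}: W {3,4,5,6}->{3,4}; V {3,4,5}->{3,4}; X {4,5,6,7}->{6,7}
Constraint 3 (W < X) on D(W)={3,4} D(X)={6,7}: no change
Constraint 4 (W != V) on D(W)={3,4} D(V)={3,4}: no change
So after constraint 4: D(W) = {3,4}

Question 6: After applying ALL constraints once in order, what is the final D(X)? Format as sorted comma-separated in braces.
Constraint 1 (V < X) on D(V)={3,4,5,7} D(X)={3,4,5,6,7}: V {3,4,5,7}->{3,4,5}; X {3,4,5,6,7}->{4,5,6,7}
Constraint 2 (W + V = X) on D(W)={3,4,5,6} D(V)={3,4,5} D(X)={4,5,6,7}: W {3,4,5,6}->{3,4}; V {3,4,5}->{3,4}; X {4,5,6,7}->{6,7}
Constraint 3 (W < X) on D(W)={3,4} D(X)={6,7}: no change
Constraint 4 (W != V) on D(W)={3,4} D(V)={3,4}: no change
So after all 4 constraints: D(X) = {6,7}

Answer: {6,7}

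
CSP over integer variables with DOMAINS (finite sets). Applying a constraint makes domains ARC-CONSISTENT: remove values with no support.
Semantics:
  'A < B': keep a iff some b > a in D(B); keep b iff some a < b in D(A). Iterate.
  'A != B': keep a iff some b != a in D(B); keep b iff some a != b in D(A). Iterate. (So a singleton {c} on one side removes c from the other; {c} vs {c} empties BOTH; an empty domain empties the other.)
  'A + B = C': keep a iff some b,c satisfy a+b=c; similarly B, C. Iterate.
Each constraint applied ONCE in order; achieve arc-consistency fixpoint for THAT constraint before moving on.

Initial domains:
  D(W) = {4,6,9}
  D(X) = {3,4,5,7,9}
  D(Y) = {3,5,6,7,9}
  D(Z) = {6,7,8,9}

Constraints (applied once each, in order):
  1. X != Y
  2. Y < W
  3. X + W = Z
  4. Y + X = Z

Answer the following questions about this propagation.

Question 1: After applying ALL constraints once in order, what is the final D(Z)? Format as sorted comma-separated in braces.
Constraint 1 (X != Y) on D(X)={3,4,5,7,9} D(Y)={3,5,6,7,9}: no change
Constraint 2 (Y < W) on D(Y)={3,5,6,7,9} D(W)={4,6,9}: Y {3,5,6,7,9}->{3,5,6,7}
Constraint 3 (X + W = Z) on D(X)={3,4,5,7,9} D(W)={4,6,9} D(Z)={6,7,8,9}: X {3,4,5,7,9}->{3,4,5}; W {4,6,9}->{4,6}; Z {6,7,8,9}->{7,8,9}
Constraint 4 (Y + X = Z) on D(Y)={3,5,6,7} D(X)={3,4,5} D(Z)={7,8,9}: Y {3,5,6,7}->{3,5,6}
So after all 4 constraints: D(Z) = {7,8,9}

Answer: {7,8,9}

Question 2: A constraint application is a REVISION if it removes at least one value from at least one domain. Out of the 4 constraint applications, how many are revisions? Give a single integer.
Constraint 1 (X != Y) on D(X)={3,4,5,7,9} D(Y)={3,5,6,7,9}: no change => not a revision
Constraint 2 (Y < W) on D(Y)={3,5,6,7,9} D(W)={4,6,9}: Y {3,5,6,7,9}->{3,5,6,7} => REVISION
Constraint 3 (X + W = Z) on D(X)={3,4,5,7,9} D(W)={4,6,9} D(Z)={6,7,8,9}: X {3,4,5,7,9}->{3,4,5}; W {4,6,9}->{4,6}; Z {6,7,8,9}->{7,8,9} => REVISION
Constraint 4 (Y + X = Z) on D(Y)={3,5,6,7} D(X)={3,4,5} D(Z)={7,8,9}: Y {3,5,6,7}->{3,5,6} => REVISION
Total revisions = 3

Answer: 3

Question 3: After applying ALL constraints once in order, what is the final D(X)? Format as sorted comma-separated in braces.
Answer: {3,4,5}

Derivation:
Constraint 1 (X != Y) on D(X)={3,4,5,7,9} D(Y)={3,5,6,7,9}: no change
Constraint 2 (Y < W) on D(Y)={3,5,6,7,9} D(W)={4,6,9}: Y {3,5,6,7,9}->{3,5,6,7}
Constraint 3 (X + W = Z) on D(X)={3,4,5,7,9} D(W)={4,6,9} D(Z)={6,7,8,9}: X {3,4,5,7,9}->{3,4,5}; W {4,6,9}->{4,6}; Z {6,7,8,9}->{7,8,9}
Constraint 4 (Y + X = Z) on D(Y)={3,5,6,7} D(X)={3,4,5} D(Z)={7,8,9}: Y {3,5,6,7}->{3,5,6}
So after all 4 constraints: D(X) = {3,4,5}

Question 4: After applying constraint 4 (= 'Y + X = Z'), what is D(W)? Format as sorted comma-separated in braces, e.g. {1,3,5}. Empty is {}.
Constraint 1 (X != Y) on D(X)={3,4,5,7,9} D(Y)={3,5,6,7,9}: no change
Constraint 2 (Y < W) on D(Y)={3,5,6,7,9} D(W)={4,6,9}: Y {3,5,6,7,9}->{3,5,6,7}
Constraint 3 (X + W = Z) on D(X)={3,4,5,7,9} D(W)={4,6,9} D(Z)={6,7,8,9}: X {3,4,5,7,9}->{3,4,5}; W {4,6,9}->{4,6}; Z {6,7,8,9}->{7,8,9}
Constraint 4 (Y + X = Z) on D(Y)={3,5,6,7} D(X)={3,4,5} D(Z)={7,8,9}: Y {3,5,6,7}->{3,5,6}
So after constraint 4: D(W) = {4,6}

Answer: {4,6}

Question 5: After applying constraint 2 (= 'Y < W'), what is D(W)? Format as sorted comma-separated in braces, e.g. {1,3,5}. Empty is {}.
Constraint 1 (X != Y) on D(X)={3,4,5,7,9} D(Y)={3,5,6,7,9}: no change
Constraint 2 (Y < W) on D(Y)={3,5,6,7,9} D(W)={4,6,9}: Y {3,5,6,7,9}->{3,5,6,7}
So after constraint 2: D(W) = {4,6,9}

Answer: {4,6,9}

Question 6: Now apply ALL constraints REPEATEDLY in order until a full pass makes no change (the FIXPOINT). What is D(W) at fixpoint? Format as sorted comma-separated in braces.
pass 0 (initial): D(W)={4,6,9}
pass 1: W {4,6,9}->{4,6}; X {3,4,5,7,9}->{3,4,5}; Y {3,5,6,7,9}->{3,5,6}; Z {6,7,8,9}->{7,8,9}
pass 2: Y {3,5,6}->{3,5}
pass 3: no change
Fixpoint after 3 passes: D(W) = {4,6}

Answer: {4,6}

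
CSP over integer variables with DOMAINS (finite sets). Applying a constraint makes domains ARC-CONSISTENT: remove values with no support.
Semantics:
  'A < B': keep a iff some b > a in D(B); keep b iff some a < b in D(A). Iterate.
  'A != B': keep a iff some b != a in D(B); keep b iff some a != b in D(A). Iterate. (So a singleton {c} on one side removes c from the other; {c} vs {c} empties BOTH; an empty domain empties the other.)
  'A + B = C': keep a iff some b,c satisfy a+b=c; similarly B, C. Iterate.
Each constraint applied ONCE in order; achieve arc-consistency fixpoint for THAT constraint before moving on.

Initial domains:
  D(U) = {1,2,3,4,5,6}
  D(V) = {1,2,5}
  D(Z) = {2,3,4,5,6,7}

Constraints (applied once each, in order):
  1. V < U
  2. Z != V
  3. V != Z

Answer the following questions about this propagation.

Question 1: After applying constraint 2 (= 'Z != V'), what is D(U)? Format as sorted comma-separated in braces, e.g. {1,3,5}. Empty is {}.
Answer: {2,3,4,5,6}

Derivation:
Constraint 1 (V < U) on D(V)={1,2,5} D(U)={1,2,3,4,5,6}: U {1,2,3,4,5,6}->{2,3,4,5,6}
Constraint 2 (Z != V) on D(Z)={2,3,4,5,6,7} D(V)={1,2,5}: no change
So after constraint 2: D(U) = {2,3,4,5,6}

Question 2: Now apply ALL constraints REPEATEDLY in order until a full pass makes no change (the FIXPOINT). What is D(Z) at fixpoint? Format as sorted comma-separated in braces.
Answer: {2,3,4,5,6,7}

Derivation:
pass 0 (initial): D(Z)={2,3,4,5,6,7}
pass 1: U {1,2,3,4,5,6}->{2,3,4,5,6}
pass 2: no change
Fixpoint after 2 passes: D(Z) = {2,3,4,5,6,7}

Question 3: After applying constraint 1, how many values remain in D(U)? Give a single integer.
Answer: 5

Derivation:
Constraint 1 (V < U) on D(V)={1,2,5} D(U)={1,2,3,4,5,6}: U {1,2,3,4,5,6}->{2,3,4,5,6}
So after constraint 1: D(U)={2,3,4,5,6}, size = 5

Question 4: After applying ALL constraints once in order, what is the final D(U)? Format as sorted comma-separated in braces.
Constraint 1 (V < U) on D(V)={1,2,5} D(U)={1,2,3,4,5,6}: U {1,2,3,4,5,6}->{2,3,4,5,6}
Constraint 2 (Z != V) on D(Z)={2,3,4,5,6,7} D(V)={1,2,5}: no change
Constraint 3 (V != Z) on D(V)={1,2,5} D(Z)={2,3,4,5,6,7}: no change
So after all 3 constraints: D(U) = {2,3,4,5,6}

Answer: {2,3,4,5,6}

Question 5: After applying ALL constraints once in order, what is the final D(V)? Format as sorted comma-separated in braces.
Constraint 1 (V < U) on D(V)={1,2,5} D(U)={1,2,3,4,5,6}: U {1,2,3,4,5,6}->{2,3,4,5,6}
Constraint 2 (Z != V) on D(Z)={2,3,4,5,6,7} D(V)={1,2,5}: no change
Constraint 3 (V != Z) on D(V)={1,2,5} D(Z)={2,3,4,5,6,7}: no change
So after all 3 constraints: D(V) = {1,2,5}

Answer: {1,2,5}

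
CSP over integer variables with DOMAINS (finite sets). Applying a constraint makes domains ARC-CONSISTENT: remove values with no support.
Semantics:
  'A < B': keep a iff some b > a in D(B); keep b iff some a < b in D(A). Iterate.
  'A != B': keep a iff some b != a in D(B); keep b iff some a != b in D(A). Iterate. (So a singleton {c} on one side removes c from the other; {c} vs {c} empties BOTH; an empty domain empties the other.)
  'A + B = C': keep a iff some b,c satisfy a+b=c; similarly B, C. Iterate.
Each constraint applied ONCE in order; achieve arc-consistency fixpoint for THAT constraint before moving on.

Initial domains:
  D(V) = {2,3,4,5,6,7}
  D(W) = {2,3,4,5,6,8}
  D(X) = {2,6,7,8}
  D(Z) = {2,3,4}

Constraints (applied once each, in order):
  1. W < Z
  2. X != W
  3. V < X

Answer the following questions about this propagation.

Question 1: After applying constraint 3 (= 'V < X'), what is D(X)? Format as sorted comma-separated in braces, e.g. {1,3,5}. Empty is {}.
Answer: {6,7,8}

Derivation:
Constraint 1 (W < Z) on D(W)={2,3,4,5,6,8} D(Z)={2,3,4}: W {2,3,4,5,6,8}->{2,3}; Z {2,3,4}->{3,4}
Constraint 2 (X != W) on D(X)={2,6,7,8} D(W)={2,3}: no change
Constraint 3 (V < X) on D(V)={2,3,4,5,6,7} D(X)={2,6,7,8}: X {2,6,7,8}->{6,7,8}
So after constraint 3: D(X) = {6,7,8}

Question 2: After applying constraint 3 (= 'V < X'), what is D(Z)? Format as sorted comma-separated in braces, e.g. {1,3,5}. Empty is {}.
Constraint 1 (W < Z) on D(W)={2,3,4,5,6,8} D(Z)={2,3,4}: W {2,3,4,5,6,8}->{2,3}; Z {2,3,4}->{3,4}
Constraint 2 (X != W) on D(X)={2,6,7,8} D(W)={2,3}: no change
Constraint 3 (V < X) on D(V)={2,3,4,5,6,7} D(X)={2,6,7,8}: X {2,6,7,8}->{6,7,8}
So after constraint 3: D(Z) = {3,4}

Answer: {3,4}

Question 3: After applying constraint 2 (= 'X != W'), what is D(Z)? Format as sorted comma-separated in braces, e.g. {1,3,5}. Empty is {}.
Answer: {3,4}

Derivation:
Constraint 1 (W < Z) on D(W)={2,3,4,5,6,8} D(Z)={2,3,4}: W {2,3,4,5,6,8}->{2,3}; Z {2,3,4}->{3,4}
Constraint 2 (X != W) on D(X)={2,6,7,8} D(W)={2,3}: no change
So after constraint 2: D(Z) = {3,4}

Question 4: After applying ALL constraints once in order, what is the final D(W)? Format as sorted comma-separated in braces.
Answer: {2,3}

Derivation:
Constraint 1 (W < Z) on D(W)={2,3,4,5,6,8} D(Z)={2,3,4}: W {2,3,4,5,6,8}->{2,3}; Z {2,3,4}->{3,4}
Constraint 2 (X != W) on D(X)={2,6,7,8} D(W)={2,3}: no change
Constraint 3 (V < X) on D(V)={2,3,4,5,6,7} D(X)={2,6,7,8}: X {2,6,7,8}->{6,7,8}
So after all 3 constraints: D(W) = {2,3}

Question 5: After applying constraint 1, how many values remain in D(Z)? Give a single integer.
Answer: 2

Derivation:
Constraint 1 (W < Z) on D(W)={2,3,4,5,6,8} D(Z)={2,3,4}: W {2,3,4,5,6,8}->{2,3}; Z {2,3,4}->{3,4}
So after constraint 1: D(Z)={3,4}, size = 2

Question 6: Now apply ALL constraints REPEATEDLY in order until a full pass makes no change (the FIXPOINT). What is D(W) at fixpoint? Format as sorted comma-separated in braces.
pass 0 (initial): D(W)={2,3,4,5,6,8}
pass 1: W {2,3,4,5,6,8}->{2,3}; X {2,6,7,8}->{6,7,8}; Z {2,3,4}->{3,4}
pass 2: no change
Fixpoint after 2 passes: D(W) = {2,3}

Answer: {2,3}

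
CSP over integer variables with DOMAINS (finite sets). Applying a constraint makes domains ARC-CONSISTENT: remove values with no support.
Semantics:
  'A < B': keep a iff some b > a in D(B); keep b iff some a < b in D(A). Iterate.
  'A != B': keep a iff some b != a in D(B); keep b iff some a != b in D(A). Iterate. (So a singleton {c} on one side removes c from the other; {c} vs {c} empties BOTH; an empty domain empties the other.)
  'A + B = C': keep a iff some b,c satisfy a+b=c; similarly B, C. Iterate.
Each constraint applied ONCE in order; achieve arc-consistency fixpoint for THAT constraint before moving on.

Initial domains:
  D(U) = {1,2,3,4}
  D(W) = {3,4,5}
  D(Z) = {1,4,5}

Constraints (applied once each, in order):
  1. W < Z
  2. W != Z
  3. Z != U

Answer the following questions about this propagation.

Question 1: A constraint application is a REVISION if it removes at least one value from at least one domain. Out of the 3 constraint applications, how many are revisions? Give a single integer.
Constraint 1 (W < Z) on D(W)={3,4,5} D(Z)={1,4,5}: W {3,4,5}->{3,4}; Z {1,4,5}->{4,5} => REVISION
Constraint 2 (W != Z) on D(W)={3,4} D(Z)={4,5}: no change => not a revision
Constraint 3 (Z != U) on D(Z)={4,5} D(U)={1,2,3,4}: no change => not a revision
Total revisions = 1

Answer: 1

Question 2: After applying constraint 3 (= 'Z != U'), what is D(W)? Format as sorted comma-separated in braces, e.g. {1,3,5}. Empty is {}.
Constraint 1 (W < Z) on D(W)={3,4,5} D(Z)={1,4,5}: W {3,4,5}->{3,4}; Z {1,4,5}->{4,5}
Constraint 2 (W != Z) on D(W)={3,4} D(Z)={4,5}: no change
Constraint 3 (Z != U) on D(Z)={4,5} D(U)={1,2,3,4}: no change
So after constraint 3: D(W) = {3,4}

Answer: {3,4}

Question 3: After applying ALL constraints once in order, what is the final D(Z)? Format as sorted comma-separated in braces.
Constraint 1 (W < Z) on D(W)={3,4,5} D(Z)={1,4,5}: W {3,4,5}->{3,4}; Z {1,4,5}->{4,5}
Constraint 2 (W != Z) on D(W)={3,4} D(Z)={4,5}: no change
Constraint 3 (Z != U) on D(Z)={4,5} D(U)={1,2,3,4}: no change
So after all 3 constraints: D(Z) = {4,5}

Answer: {4,5}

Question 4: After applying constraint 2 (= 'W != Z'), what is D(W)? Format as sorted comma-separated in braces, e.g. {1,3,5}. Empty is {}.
Answer: {3,4}

Derivation:
Constraint 1 (W < Z) on D(W)={3,4,5} D(Z)={1,4,5}: W {3,4,5}->{3,4}; Z {1,4,5}->{4,5}
Constraint 2 (W != Z) on D(W)={3,4} D(Z)={4,5}: no change
So after constraint 2: D(W) = {3,4}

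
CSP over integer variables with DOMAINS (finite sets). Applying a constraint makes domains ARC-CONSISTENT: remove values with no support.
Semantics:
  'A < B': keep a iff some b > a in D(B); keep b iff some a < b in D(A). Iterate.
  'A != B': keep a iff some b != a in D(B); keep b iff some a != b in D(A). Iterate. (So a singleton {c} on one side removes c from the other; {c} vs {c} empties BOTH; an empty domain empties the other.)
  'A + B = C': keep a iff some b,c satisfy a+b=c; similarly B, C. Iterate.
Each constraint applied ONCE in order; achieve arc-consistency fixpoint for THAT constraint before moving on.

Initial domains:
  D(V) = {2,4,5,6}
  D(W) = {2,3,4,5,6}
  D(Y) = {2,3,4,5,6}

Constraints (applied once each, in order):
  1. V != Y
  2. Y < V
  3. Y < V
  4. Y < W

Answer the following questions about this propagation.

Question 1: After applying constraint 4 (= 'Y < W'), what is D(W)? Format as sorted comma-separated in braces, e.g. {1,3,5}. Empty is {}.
Constraint 1 (V != Y) on D(V)={2,4,5,6} D(Y)={2,3,4,5,6}: no change
Constraint 2 (Y < V) on D(Y)={2,3,4,5,6} D(V)={2,4,5,6}: Y {2,3,4,5,6}->{2,3,4,5}; V {2,4,5,6}->{4,5,6}
Constraint 3 (Y < V) on D(Y)={2,3,4,5} D(V)={4,5,6}: no change
Constraint 4 (Y < W) on D(Y)={2,3,4,5} D(W)={2,3,4,5,6}: W {2,3,4,5,6}->{3,4,5,6}
So after constraint 4: D(W) = {3,4,5,6}

Answer: {3,4,5,6}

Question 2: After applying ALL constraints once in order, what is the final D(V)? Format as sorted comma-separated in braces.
Constraint 1 (V != Y) on D(V)={2,4,5,6} D(Y)={2,3,4,5,6}: no change
Constraint 2 (Y < V) on D(Y)={2,3,4,5,6} D(V)={2,4,5,6}: Y {2,3,4,5,6}->{2,3,4,5}; V {2,4,5,6}->{4,5,6}
Constraint 3 (Y < V) on D(Y)={2,3,4,5} D(V)={4,5,6}: no change
Constraint 4 (Y < W) on D(Y)={2,3,4,5} D(W)={2,3,4,5,6}: W {2,3,4,5,6}->{3,4,5,6}
So after all 4 constraints: D(V) = {4,5,6}

Answer: {4,5,6}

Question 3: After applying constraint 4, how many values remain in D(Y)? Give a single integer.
Constraint 1 (V != Y) on D(V)={2,4,5,6} D(Y)={2,3,4,5,6}: no change
Constraint 2 (Y < V) on D(Y)={2,3,4,5,6} D(V)={2,4,5,6}: Y {2,3,4,5,6}->{2,3,4,5}; V {2,4,5,6}->{4,5,6}
Constraint 3 (Y < V) on D(Y)={2,3,4,5} D(V)={4,5,6}: no change
Constraint 4 (Y < W) on D(Y)={2,3,4,5} D(W)={2,3,4,5,6}: W {2,3,4,5,6}->{3,4,5,6}
So after constraint 4: D(Y)={2,3,4,5}, size = 4

Answer: 4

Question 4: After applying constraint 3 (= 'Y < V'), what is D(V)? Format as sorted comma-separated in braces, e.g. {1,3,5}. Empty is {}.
Constraint 1 (V != Y) on D(V)={2,4,5,6} D(Y)={2,3,4,5,6}: no change
Constraint 2 (Y < V) on D(Y)={2,3,4,5,6} D(V)={2,4,5,6}: Y {2,3,4,5,6}->{2,3,4,5}; V {2,4,5,6}->{4,5,6}
Constraint 3 (Y < V) on D(Y)={2,3,4,5} D(V)={4,5,6}: no change
So after constraint 3: D(V) = {4,5,6}

Answer: {4,5,6}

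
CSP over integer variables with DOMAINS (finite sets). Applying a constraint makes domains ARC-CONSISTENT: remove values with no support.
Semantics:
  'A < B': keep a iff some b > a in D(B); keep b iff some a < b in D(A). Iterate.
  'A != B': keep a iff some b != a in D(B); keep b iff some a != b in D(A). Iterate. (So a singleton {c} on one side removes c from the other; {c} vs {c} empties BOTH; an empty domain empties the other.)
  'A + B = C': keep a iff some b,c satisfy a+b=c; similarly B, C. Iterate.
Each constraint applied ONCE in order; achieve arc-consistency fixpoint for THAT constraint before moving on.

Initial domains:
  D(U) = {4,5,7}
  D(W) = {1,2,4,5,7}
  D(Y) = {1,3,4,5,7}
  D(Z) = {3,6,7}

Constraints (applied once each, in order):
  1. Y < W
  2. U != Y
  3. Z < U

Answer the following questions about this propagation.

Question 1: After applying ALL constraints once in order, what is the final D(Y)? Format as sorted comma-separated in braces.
Answer: {1,3,4,5}

Derivation:
Constraint 1 (Y < W) on D(Y)={1,3,4,5,7} D(W)={1,2,4,5,7}: Y {1,3,4,5,7}->{1,3,4,5}; W {1,2,4,5,7}->{2,4,5,7}
Constraint 2 (U != Y) on D(U)={4,5,7} D(Y)={1,3,4,5}: no change
Constraint 3 (Z < U) on D(Z)={3,6,7} D(U)={4,5,7}: Z {3,6,7}->{3,6}
So after all 3 constraints: D(Y) = {1,3,4,5}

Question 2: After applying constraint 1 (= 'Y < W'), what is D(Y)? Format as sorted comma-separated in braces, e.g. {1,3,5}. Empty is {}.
Constraint 1 (Y < W) on D(Y)={1,3,4,5,7} D(W)={1,2,4,5,7}: Y {1,3,4,5,7}->{1,3,4,5}; W {1,2,4,5,7}->{2,4,5,7}
So after constraint 1: D(Y) = {1,3,4,5}

Answer: {1,3,4,5}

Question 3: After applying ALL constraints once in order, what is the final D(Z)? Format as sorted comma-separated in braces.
Answer: {3,6}

Derivation:
Constraint 1 (Y < W) on D(Y)={1,3,4,5,7} D(W)={1,2,4,5,7}: Y {1,3,4,5,7}->{1,3,4,5}; W {1,2,4,5,7}->{2,4,5,7}
Constraint 2 (U != Y) on D(U)={4,5,7} D(Y)={1,3,4,5}: no change
Constraint 3 (Z < U) on D(Z)={3,6,7} D(U)={4,5,7}: Z {3,6,7}->{3,6}
So after all 3 constraints: D(Z) = {3,6}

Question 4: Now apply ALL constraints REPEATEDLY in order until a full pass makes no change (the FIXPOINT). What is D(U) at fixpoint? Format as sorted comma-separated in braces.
Answer: {4,5,7}

Derivation:
pass 0 (initial): D(U)={4,5,7}
pass 1: W {1,2,4,5,7}->{2,4,5,7}; Y {1,3,4,5,7}->{1,3,4,5}; Z {3,6,7}->{3,6}
pass 2: no change
Fixpoint after 2 passes: D(U) = {4,5,7}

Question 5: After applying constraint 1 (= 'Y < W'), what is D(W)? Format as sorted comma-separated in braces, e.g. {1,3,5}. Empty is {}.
Answer: {2,4,5,7}

Derivation:
Constraint 1 (Y < W) on D(Y)={1,3,4,5,7} D(W)={1,2,4,5,7}: Y {1,3,4,5,7}->{1,3,4,5}; W {1,2,4,5,7}->{2,4,5,7}
So after constraint 1: D(W) = {2,4,5,7}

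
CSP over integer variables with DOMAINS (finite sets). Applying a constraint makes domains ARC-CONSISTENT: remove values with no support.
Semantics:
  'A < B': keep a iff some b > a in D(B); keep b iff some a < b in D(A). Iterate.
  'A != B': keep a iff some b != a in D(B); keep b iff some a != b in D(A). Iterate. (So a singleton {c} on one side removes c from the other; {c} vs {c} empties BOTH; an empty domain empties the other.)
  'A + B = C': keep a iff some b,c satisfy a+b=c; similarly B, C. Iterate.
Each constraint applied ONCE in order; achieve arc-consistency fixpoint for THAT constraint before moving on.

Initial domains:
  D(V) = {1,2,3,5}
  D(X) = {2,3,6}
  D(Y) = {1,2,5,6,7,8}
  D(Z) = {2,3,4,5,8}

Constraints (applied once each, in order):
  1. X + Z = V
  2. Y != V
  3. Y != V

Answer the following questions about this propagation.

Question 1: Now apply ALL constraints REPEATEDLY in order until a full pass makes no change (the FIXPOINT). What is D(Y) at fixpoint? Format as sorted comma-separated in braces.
Answer: {1,2,6,7,8}

Derivation:
pass 0 (initial): D(Y)={1,2,5,6,7,8}
pass 1: V {1,2,3,5}->{5}; X {2,3,6}->{2,3}; Y {1,2,5,6,7,8}->{1,2,6,7,8}; Z {2,3,4,5,8}->{2,3}
pass 2: no change
Fixpoint after 2 passes: D(Y) = {1,2,6,7,8}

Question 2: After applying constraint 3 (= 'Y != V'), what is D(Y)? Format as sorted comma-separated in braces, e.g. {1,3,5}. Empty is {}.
Answer: {1,2,6,7,8}

Derivation:
Constraint 1 (X + Z = V) on D(X)={2,3,6} D(Z)={2,3,4,5,8} D(V)={1,2,3,5}: X {2,3,6}->{2,3}; Z {2,3,4,5,8}->{2,3}; V {1,2,3,5}->{5}
Constraint 2 (Y != V) on D(Y)={1,2,5,6,7,8} D(V)={5}: Y {1,2,5,6,7,8}->{1,2,6,7,8}
Constraint 3 (Y != V) on D(Y)={1,2,6,7,8} D(V)={5}: no change
So after constraint 3: D(Y) = {1,2,6,7,8}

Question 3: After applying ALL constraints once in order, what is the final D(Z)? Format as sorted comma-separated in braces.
Constraint 1 (X + Z = V) on D(X)={2,3,6} D(Z)={2,3,4,5,8} D(V)={1,2,3,5}: X {2,3,6}->{2,3}; Z {2,3,4,5,8}->{2,3}; V {1,2,3,5}->{5}
Constraint 2 (Y != V) on D(Y)={1,2,5,6,7,8} D(V)={5}: Y {1,2,5,6,7,8}->{1,2,6,7,8}
Constraint 3 (Y != V) on D(Y)={1,2,6,7,8} D(V)={5}: no change
So after all 3 constraints: D(Z) = {2,3}

Answer: {2,3}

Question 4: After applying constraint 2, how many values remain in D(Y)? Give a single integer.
Answer: 5

Derivation:
Constraint 1 (X + Z = V) on D(X)={2,3,6} D(Z)={2,3,4,5,8} D(V)={1,2,3,5}: X {2,3,6}->{2,3}; Z {2,3,4,5,8}->{2,3}; V {1,2,3,5}->{5}
Constraint 2 (Y != V) on D(Y)={1,2,5,6,7,8} D(V)={5}: Y {1,2,5,6,7,8}->{1,2,6,7,8}
So after constraint 2: D(Y)={1,2,6,7,8}, size = 5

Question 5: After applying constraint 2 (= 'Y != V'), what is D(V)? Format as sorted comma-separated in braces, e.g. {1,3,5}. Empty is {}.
Answer: {5}

Derivation:
Constraint 1 (X + Z = V) on D(X)={2,3,6} D(Z)={2,3,4,5,8} D(V)={1,2,3,5}: X {2,3,6}->{2,3}; Z {2,3,4,5,8}->{2,3}; V {1,2,3,5}->{5}
Constraint 2 (Y != V) on D(Y)={1,2,5,6,7,8} D(V)={5}: Y {1,2,5,6,7,8}->{1,2,6,7,8}
So after constraint 2: D(V) = {5}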